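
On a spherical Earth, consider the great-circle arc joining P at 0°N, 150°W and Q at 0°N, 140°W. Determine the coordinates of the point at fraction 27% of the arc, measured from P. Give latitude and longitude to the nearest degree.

≈ 0°N, 147°W

Write both endpoints as unit vectors p₁, p₂ with components (cos φ cos λ, cos φ sin λ, sin φ).
The central angle between the endpoints is δ = arccos(p₁·p₂) ≈ 0.175 rad (10.0°).
Interpolate at f = 0.27 with slerp weights a = sin((1−f)δ)/sin δ ≈ 0.732, b = sin(fδ)/sin δ ≈ 0.271.
p = a·p₁ + b·p₂ ≈ (-0.842, -0.540, 0.000); φ = arcsin(p_z) ≈ 0.00°, λ = atan2(p_y, p_x) ≈ -147.30°.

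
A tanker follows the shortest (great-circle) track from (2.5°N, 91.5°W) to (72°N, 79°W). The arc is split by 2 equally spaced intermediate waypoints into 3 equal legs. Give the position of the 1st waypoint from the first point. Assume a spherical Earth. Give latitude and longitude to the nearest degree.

≈ (26°N, 90°W)

Write both endpoints as unit vectors p₁, p₂ with components (cos φ cos λ, cos φ sin λ, sin φ).
The central angle between the endpoints is δ = arccos(p₁·p₂) ≈ 1.221 rad (69.9°).
Interpolate at f = 1/3 with slerp weights a = sin((1−f)δ)/sin δ ≈ 0.774, b = sin(fδ)/sin δ ≈ 0.421.
p = a·p₁ + b·p₂ ≈ (0.005, -0.901, 0.434); φ = arcsin(p_z) ≈ 25.75°, λ = atan2(p_y, p_x) ≈ -89.71°.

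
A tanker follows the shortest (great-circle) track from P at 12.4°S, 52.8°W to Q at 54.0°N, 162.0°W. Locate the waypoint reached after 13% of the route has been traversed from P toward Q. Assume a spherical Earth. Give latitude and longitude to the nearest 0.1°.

≈ 0.7°S, 61.4°W

Write both endpoints as unit vectors p₁, p₂ with components (cos φ cos λ, cos φ sin λ, sin φ).
The central angle between the endpoints is δ = arccos(p₁·p₂) ≈ 1.942 rad (111.3°).
Interpolate at f = 0.13 with slerp weights a = sin((1−f)δ)/sin δ ≈ 1.065, b = sin(fδ)/sin δ ≈ 0.268.
p = a·p₁ + b·p₂ ≈ (0.479, -0.878, -0.012); φ = arcsin(p_z) ≈ -0.69°, λ = atan2(p_y, p_x) ≈ -61.36°.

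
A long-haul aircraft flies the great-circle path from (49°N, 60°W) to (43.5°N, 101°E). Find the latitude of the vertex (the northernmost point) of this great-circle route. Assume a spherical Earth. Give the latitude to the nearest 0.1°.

The great circle lies in the plane with unit normal n̂ = (p₁ × p₂)/|p₁ × p₂|.
Here n̂_z ≈ +0.155; the vertex latitude is φ_max = arccos|n̂_z| ≈ 81.1°.

≈ 81.1°N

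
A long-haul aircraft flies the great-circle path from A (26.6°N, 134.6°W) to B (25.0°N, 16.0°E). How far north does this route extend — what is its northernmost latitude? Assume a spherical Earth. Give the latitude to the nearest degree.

≈ 62°N

The great circle lies in the plane with unit normal n̂ = (p₁ × p₂)/|p₁ × p₂|.
Here n̂_z ≈ +0.465; the vertex latitude is φ_max = arccos|n̂_z| ≈ 62.3°.
Check via Clairaut: cos φ_max = |cos φ₁| · sin C = cos(26.6°)·sin(31.3°) ≈ 0.465, again giving ≈ 62.3°.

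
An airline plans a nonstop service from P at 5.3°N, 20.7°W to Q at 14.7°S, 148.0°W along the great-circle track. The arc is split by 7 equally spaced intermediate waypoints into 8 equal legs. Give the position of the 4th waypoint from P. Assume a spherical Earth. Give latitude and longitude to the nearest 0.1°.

Write both endpoints as unit vectors p₁, p₂ with components (cos φ cos λ, cos φ sin λ, sin φ).
The central angle between the endpoints is δ = arccos(p₁·p₂) ≈ 2.223 rad (127.4°).
Interpolate at f = 4/8 with slerp weights a = sin((1−f)δ)/sin δ ≈ 1.128, b = sin(fδ)/sin δ ≈ 1.128.
p = a·p₁ + b·p₂ ≈ (0.125, -0.975, -0.182); φ = arcsin(p_z) ≈ -10.49°, λ = atan2(p_y, p_x) ≈ -82.67°.

≈ 10.5°S, 82.7°W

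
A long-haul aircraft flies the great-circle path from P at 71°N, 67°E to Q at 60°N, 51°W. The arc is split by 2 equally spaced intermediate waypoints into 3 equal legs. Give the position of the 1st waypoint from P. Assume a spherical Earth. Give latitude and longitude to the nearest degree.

Write both endpoints as unit vectors p₁, p₂ with components (cos φ cos λ, cos φ sin λ, sin φ).
The central angle between the endpoints is δ = arccos(p₁·p₂) ≈ 0.734 rad (42.1°).
Interpolate at f = 1/3 with slerp weights a = sin((1−f)δ)/sin δ ≈ 0.702, b = sin(fδ)/sin δ ≈ 0.362.
p = a·p₁ + b·p₂ ≈ (0.203, 0.070, 0.977); φ = arcsin(p_z) ≈ 77.60°, λ = atan2(p_y, p_x) ≈ 18.96°.

≈ 78°N, 19°E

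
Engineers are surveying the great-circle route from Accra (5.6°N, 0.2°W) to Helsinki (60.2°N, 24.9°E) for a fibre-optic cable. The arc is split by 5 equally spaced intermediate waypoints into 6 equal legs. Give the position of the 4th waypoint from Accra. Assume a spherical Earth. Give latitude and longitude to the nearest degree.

≈ 43°N, 12°E

Convert each endpoint to a unit vector on the sphere (x = cos φ cos λ, y = cos φ sin λ, z = sin φ).
The central angle between the endpoints is δ = arccos(p₁·p₂) ≈ 1.009 rad (57.8°).
Interpolate at f = 4/6 with slerp weights a = sin((1−f)δ)/sin δ ≈ 0.390, b = sin(fδ)/sin δ ≈ 0.736.
p = a·p₁ + b·p₂ ≈ (0.720, 0.153, 0.677); φ = arcsin(p_z) ≈ 42.61°, λ = atan2(p_y, p_x) ≈ 11.97°.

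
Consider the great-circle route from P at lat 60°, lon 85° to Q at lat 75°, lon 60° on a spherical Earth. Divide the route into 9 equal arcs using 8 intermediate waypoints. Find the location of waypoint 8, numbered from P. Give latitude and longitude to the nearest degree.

Convert each endpoint to a unit vector on the sphere (x = cos φ cos λ, y = cos φ sin λ, z = sin φ).
The central angle between the endpoints is δ = arccos(p₁·p₂) ≈ 0.305 rad (17.5°).
Interpolate at f = 8/9 with slerp weights a = sin((1−f)δ)/sin δ ≈ 0.113, b = sin(fδ)/sin δ ≈ 0.892.
p = a·p₁ + b·p₂ ≈ (0.120, 0.256, 0.959); φ = arcsin(p_z) ≈ 73.56°, λ = atan2(p_y, p_x) ≈ 64.83°.

≈ lat 74°, lon 65°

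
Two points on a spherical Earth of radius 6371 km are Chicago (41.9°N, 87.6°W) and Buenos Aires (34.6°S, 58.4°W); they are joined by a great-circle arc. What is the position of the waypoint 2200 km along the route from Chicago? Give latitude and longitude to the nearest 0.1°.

Write both endpoints as unit vectors p₁, p₂ with components (cos φ cos λ, cos φ sin λ, sin φ).
The central angle between the endpoints is δ = arccos(p₁·p₂) ≈ 1.415 rad (81.0°). The total great-circle distance is δ·R ≈ 1.415 × 6371 ≈ 9012 km, so the target fraction is f = 2200/9012 ≈ 0.244.
Interpolate at f ≈ 0.244 with slerp weights a = sin((1−f)δ)/sin δ ≈ 0.888, b = sin(fδ)/sin δ ≈ 0.343.
p = a·p₁ + b·p₂ ≈ (0.175, -0.900, 0.398); φ = arcsin(p_z) ≈ 23.47°, λ = atan2(p_y, p_x) ≈ -78.97°.

≈ 23.5°N, 79.0°W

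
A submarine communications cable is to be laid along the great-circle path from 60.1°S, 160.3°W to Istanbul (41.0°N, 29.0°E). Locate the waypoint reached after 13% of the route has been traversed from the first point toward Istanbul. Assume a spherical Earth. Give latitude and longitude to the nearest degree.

≈ 77°S, 164°E

The haversine formula gives a central angle δ ≈ 2.793 rad (160.1°) between the endpoints.
Interpolate at f = 0.13 with slerp weights a = sin((1−f)δ)/sin δ ≈ 1.914, b = sin(fδ)/sin δ ≈ 1.041.
p = a·p₁ + b·p₂ ≈ (-0.211, 0.059, -0.976); φ = arcsin(p_z) ≈ -77.35°, λ = atan2(p_y, p_x) ≈ 164.25°.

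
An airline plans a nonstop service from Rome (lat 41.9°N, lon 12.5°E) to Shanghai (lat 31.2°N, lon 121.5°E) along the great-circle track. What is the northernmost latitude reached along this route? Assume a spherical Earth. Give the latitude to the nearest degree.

The great circle lies in the plane with unit normal n̂ = (p₁ × p₂)/|p₁ × p₂|.
Here n̂_z ≈ +0.608; the vertex latitude is φ_max = arccos|n̂_z| ≈ 52.6°.
Check via Clairaut: cos φ_max = |cos φ₁| · sin C = cos(41.9°)·sin(54.8°) ≈ 0.608, again giving ≈ 52.6°.

≈ 53°N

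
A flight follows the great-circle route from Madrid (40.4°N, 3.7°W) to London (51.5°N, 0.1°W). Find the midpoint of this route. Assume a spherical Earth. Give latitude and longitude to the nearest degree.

≈ 46°N, 2°W

From cos δ = sin φ₁ sin φ₂ + cos φ₁ cos φ₂ cos Δλ, the central angle is δ ≈ 0.199 rad (11.4°).
Interpolate at f = 1/2 with slerp weights a = sin((1−f)δ)/sin δ ≈ 0.502, b = sin(fδ)/sin δ ≈ 0.502.
p = a·p₁ + b·p₂ ≈ (0.695, -0.025, 0.719); φ = arcsin(p_z) ≈ 45.96°, λ = atan2(p_y, p_x) ≈ -2.08°.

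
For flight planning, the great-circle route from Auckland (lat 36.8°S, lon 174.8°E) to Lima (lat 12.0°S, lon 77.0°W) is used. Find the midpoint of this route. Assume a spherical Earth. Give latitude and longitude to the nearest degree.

≈ lat 37°S, lon 123°W

From cos δ = sin φ₁ sin φ₂ + cos φ₁ cos φ₂ cos Δλ, the central angle is δ ≈ 1.691 rad (96.9°).
Interpolate at f = 1/2 with slerp weights a = sin((1−f)δ)/sin δ ≈ 0.754, b = sin(fδ)/sin δ ≈ 0.754.
p = a·p₁ + b·p₂ ≈ (-0.435, -0.664, -0.608); φ = arcsin(p_z) ≈ -37.47°, λ = atan2(p_y, p_x) ≈ -123.26°.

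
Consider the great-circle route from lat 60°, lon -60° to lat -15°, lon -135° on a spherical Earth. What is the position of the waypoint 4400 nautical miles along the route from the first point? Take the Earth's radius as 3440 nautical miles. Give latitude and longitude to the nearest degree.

≈ lat 5°, lon -124°

Convert each endpoint to a unit vector on the sphere (x = cos φ cos λ, y = cos φ sin λ, z = sin φ).
The central angle between the endpoints is δ = arccos(p₁·p₂) ≈ 1.670 rad (95.7°). The total great-circle distance is δ·R ≈ 1.670 × 3440 ≈ 5745 nmi, so the target fraction is f = 4400/5745 ≈ 0.766.
Interpolate at f ≈ 0.766 with slerp weights a = sin((1−f)δ)/sin δ ≈ 0.383, b = sin(fδ)/sin δ ≈ 0.962.
p = a·p₁ + b·p₂ ≈ (-0.562, -0.823, 0.083); φ = arcsin(p_z) ≈ 4.74°, λ = atan2(p_y, p_x) ≈ -124.30°.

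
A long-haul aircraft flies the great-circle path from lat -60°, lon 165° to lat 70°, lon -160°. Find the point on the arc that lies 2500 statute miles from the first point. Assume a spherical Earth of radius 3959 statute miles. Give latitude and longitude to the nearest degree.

From cos δ = sin φ₁ sin φ₂ + cos φ₁ cos φ₂ cos Δλ, the central angle is δ ≈ 2.310 rad (132.4°). The total great-circle distance is δ·R ≈ 2.310 × 3959 ≈ 9145 mi, so the target fraction is f = 2500/9145 ≈ 0.273.
Interpolate at f ≈ 0.273 with slerp weights a = sin((1−f)δ)/sin δ ≈ 1.345, b = sin(fδ)/sin δ ≈ 0.799.
p = a·p₁ + b·p₂ ≈ (-0.906, 0.081, -0.414); φ = arcsin(p_z) ≈ -24.48°, λ = atan2(p_y, p_x) ≈ 174.92°.

≈ lat -24°, lon 175°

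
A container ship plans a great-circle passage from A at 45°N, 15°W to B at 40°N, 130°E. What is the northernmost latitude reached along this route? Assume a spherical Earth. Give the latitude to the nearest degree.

≈ 72°N

The great circle lies in the plane with unit normal n̂ = (p₁ × p₂)/|p₁ × p₂|.
Here n̂_z ≈ +0.311; the vertex latitude is φ_max = arccos|n̂_z| ≈ 71.9°.
Check via Clairaut: cos φ_max = |cos φ₁| · sin C = cos(45.0°)·sin(26.1°) ≈ 0.311, again giving ≈ 71.9°.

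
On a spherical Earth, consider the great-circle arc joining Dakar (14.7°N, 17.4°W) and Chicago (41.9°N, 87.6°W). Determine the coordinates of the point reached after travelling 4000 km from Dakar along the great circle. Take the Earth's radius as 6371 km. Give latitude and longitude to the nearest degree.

Write both endpoints as unit vectors p₁, p₂ with components (cos φ cos λ, cos φ sin λ, sin φ).
The central angle between the endpoints is δ = arccos(p₁·p₂) ≈ 1.145 rad (65.6°). The total great-circle distance is δ·R ≈ 1.145 × 6371 ≈ 7293 km, so the target fraction is f = 4000/7293 ≈ 0.548.
Interpolate at f ≈ 0.548 with slerp weights a = sin((1−f)δ)/sin δ ≈ 0.543, b = sin(fδ)/sin δ ≈ 0.645.
p = a·p₁ + b·p₂ ≈ (0.521, -0.637, 0.569); φ = arcsin(p_z) ≈ 34.65°, λ = atan2(p_y, p_x) ≈ -50.71°.

≈ 35°N, 51°W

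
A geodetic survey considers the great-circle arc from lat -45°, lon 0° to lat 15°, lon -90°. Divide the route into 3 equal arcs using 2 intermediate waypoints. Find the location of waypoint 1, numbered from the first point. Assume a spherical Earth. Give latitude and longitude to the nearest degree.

≈ lat -31°, lon -39°

The haversine formula gives a central angle δ ≈ 1.755 rad (100.5°) between the endpoints.
Interpolate at f = 1/3 with slerp weights a = sin((1−f)δ)/sin δ ≈ 0.937, b = sin(fδ)/sin δ ≈ 0.562.
p = a·p₁ + b·p₂ ≈ (0.662, -0.543, -0.517); φ = arcsin(p_z) ≈ -31.12°, λ = atan2(p_y, p_x) ≈ -39.32°.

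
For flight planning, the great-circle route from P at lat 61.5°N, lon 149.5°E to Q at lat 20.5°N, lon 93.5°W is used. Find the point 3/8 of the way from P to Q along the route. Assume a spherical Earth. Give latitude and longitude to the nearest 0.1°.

The haversine formula gives a central angle δ ≈ 1.466 rad (84.0°) between the endpoints.
Interpolate at f = 3/8 with slerp weights a = sin((1−f)δ)/sin δ ≈ 0.798, b = sin(fδ)/sin δ ≈ 0.525.
p = a·p₁ + b·p₂ ≈ (-0.358, -0.298, 0.885); φ = arcsin(p_z) ≈ 62.24°, λ = atan2(p_y, p_x) ≈ -140.23°.

≈ lat 62.2°N, lon 140.2°W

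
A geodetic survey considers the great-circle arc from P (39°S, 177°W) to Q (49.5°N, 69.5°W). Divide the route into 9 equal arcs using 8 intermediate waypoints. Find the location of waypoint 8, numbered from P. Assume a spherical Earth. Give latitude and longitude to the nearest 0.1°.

≈ (43.5°N, 88.5°W)

Write both endpoints as unit vectors p₁, p₂ with components (cos φ cos λ, cos φ sin λ, sin φ).
The central angle between the endpoints is δ = arccos(p₁·p₂) ≈ 2.253 rad (129.1°).
Interpolate at f = 8/9 with slerp weights a = sin((1−f)δ)/sin δ ≈ 0.319, b = sin(fδ)/sin δ ≈ 1.170.
p = a·p₁ + b·p₂ ≈ (0.018, -0.725, 0.689); φ = arcsin(p_z) ≈ 43.54°, λ = atan2(p_y, p_x) ≈ -88.54°.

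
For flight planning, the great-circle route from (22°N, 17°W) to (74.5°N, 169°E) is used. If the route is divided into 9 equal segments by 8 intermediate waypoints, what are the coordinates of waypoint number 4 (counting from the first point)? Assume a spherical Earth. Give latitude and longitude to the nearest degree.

Write both endpoints as unit vectors p₁, p₂ with components (cos φ cos λ, cos φ sin λ, sin φ).
The central angle between the endpoints is δ = arccos(p₁·p₂) ≈ 1.456 rad (83.4°).
Interpolate at f = 4/9 with slerp weights a = sin((1−f)δ)/sin δ ≈ 0.728, b = sin(fδ)/sin δ ≈ 0.607.
p = a·p₁ + b·p₂ ≈ (0.487, -0.166, 0.858); φ = arcsin(p_z) ≈ 59.05°, λ = atan2(p_y, p_x) ≈ -18.89°.

≈ (59°N, 19°W)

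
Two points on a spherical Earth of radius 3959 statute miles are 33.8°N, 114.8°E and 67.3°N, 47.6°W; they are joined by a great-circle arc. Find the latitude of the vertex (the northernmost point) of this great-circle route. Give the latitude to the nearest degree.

≈ 84°N

The great circle lies in the plane with unit normal n̂ = (p₁ × p₂)/|p₁ × p₂|.
Here n̂_z ≈ -0.099; the vertex latitude is φ_max = arccos|n̂_z| ≈ 84.3°.
Check via Clairaut: cos φ_max = |cos φ₁| · sin C = cos(33.8°)·sin(6.9°) ≈ 0.099, again giving ≈ 84.3°.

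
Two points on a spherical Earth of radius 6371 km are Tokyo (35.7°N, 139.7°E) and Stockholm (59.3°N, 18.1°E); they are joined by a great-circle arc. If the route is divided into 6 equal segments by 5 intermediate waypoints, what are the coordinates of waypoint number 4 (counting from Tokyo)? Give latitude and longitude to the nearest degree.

≈ (68°N, 72°E)

The haversine formula gives a central angle δ ≈ 1.282 rad (73.5°) between the endpoints.
Interpolate at f = 4/6 with slerp weights a = sin((1−f)δ)/sin δ ≈ 0.432, b = sin(fδ)/sin δ ≈ 0.787.
p = a·p₁ + b·p₂ ≈ (0.114, 0.352, 0.929); φ = arcsin(p_z) ≈ 68.29°, λ = atan2(p_y, p_x) ≈ 72.04°.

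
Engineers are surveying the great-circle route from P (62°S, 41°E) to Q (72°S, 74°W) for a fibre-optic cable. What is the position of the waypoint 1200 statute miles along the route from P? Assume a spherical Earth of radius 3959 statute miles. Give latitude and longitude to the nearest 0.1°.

≈ (75.5°S, 8.9°E)

From cos δ = sin φ₁ sin φ₂ + cos φ₁ cos φ₂ cos Δλ, the central angle is δ ≈ 0.679 rad (38.9°). The total great-circle distance is δ·R ≈ 0.679 × 3959 ≈ 2687 mi, so the target fraction is f = 1200/2687 ≈ 0.447.
Interpolate at f ≈ 0.447 with slerp weights a = sin((1−f)δ)/sin δ ≈ 0.584, b = sin(fδ)/sin δ ≈ 0.475.
p = a·p₁ + b·p₂ ≈ (0.248, 0.039, -0.968); φ = arcsin(p_z) ≈ -75.49°, λ = atan2(p_y, p_x) ≈ 8.89°.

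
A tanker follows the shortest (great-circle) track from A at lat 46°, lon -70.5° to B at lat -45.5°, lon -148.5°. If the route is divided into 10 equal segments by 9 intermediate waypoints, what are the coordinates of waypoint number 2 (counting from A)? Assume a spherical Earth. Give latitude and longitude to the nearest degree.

≈ lat 29°, lon -90°

Write both endpoints as unit vectors p₁, p₂ with components (cos φ cos λ, cos φ sin λ, sin φ).
The central angle between the endpoints is δ = arccos(p₁·p₂) ≈ 1.995 rad (114.3°).
Interpolate at f = 2/10 with slerp weights a = sin((1−f)δ)/sin δ ≈ 1.097, b = sin(fδ)/sin δ ≈ 0.426.
p = a·p₁ + b·p₂ ≈ (-0.000, -0.875, 0.485); φ = arcsin(p_z) ≈ 29.01°, λ = atan2(p_y, p_x) ≈ -90.03°.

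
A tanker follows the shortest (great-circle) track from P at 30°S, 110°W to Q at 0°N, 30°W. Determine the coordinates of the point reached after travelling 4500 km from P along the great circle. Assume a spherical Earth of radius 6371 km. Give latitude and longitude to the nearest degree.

≈ 19°S, 67°W

From cos δ = sin φ₁ sin φ₂ + cos φ₁ cos φ₂ cos Δλ, the central angle is δ ≈ 1.420 rad (81.4°). The total great-circle distance is δ·R ≈ 1.420 × 6371 ≈ 9046 km, so the target fraction is f = 4500/9046 ≈ 0.497.
Interpolate at f ≈ 0.497 with slerp weights a = sin((1−f)δ)/sin δ ≈ 0.662, b = sin(fδ)/sin δ ≈ 0.657.
p = a·p₁ + b·p₂ ≈ (0.372, -0.867, -0.331); φ = arcsin(p_z) ≈ -19.33°, λ = atan2(p_y, p_x) ≈ -66.75°.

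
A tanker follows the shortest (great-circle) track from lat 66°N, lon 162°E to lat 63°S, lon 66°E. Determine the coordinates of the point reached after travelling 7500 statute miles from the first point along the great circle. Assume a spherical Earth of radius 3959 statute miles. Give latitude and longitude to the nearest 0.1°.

Write both endpoints as unit vectors p₁, p₂ with components (cos φ cos λ, cos φ sin λ, sin φ).
The central angle between the endpoints is δ = arccos(p₁·p₂) ≈ 2.556 rad (146.4°). The total great-circle distance is δ·R ≈ 2.556 × 3959 ≈ 10118 mi, so the target fraction is f = 7500/10118 ≈ 0.741.
Interpolate at f ≈ 0.741 with slerp weights a = sin((1−f)δ)/sin δ ≈ 1.111, b = sin(fδ)/sin δ ≈ 1.715.
p = a·p₁ + b·p₂ ≈ (-0.113, 0.851, -0.513); φ = arcsin(p_z) ≈ -30.87°, λ = atan2(p_y, p_x) ≈ 97.57°.

≈ lat 30.9°S, lon 97.6°E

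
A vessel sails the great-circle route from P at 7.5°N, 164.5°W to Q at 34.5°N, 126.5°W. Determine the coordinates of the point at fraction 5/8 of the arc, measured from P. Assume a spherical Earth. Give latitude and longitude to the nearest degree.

≈ 25°N, 143°W

The haversine formula gives a central angle δ ≈ 0.770 rad (44.1°) between the endpoints.
Interpolate at f = 5/8 with slerp weights a = sin((1−f)δ)/sin δ ≈ 0.409, b = sin(fδ)/sin δ ≈ 0.665.
p = a·p₁ + b·p₂ ≈ (-0.717, -0.549, 0.430); φ = arcsin(p_z) ≈ 25.47°, λ = atan2(p_y, p_x) ≈ -142.56°.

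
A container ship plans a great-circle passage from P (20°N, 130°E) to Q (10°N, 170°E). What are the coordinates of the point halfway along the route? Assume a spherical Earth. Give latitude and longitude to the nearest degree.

Convert each endpoint to a unit vector on the sphere (x = cos φ cos λ, y = cos φ sin λ, z = sin φ).
The central angle between the endpoints is δ = arccos(p₁·p₂) ≈ 0.695 rad (39.8°).
Interpolate at f = 1/2 with slerp weights a = sin((1−f)δ)/sin δ ≈ 0.532, b = sin(fδ)/sin δ ≈ 0.532.
p = a·p₁ + b·p₂ ≈ (-0.837, 0.474, 0.274); φ = arcsin(p_z) ≈ 15.91°, λ = atan2(p_y, p_x) ≈ 150.49°.

≈ (16°N, 150°E)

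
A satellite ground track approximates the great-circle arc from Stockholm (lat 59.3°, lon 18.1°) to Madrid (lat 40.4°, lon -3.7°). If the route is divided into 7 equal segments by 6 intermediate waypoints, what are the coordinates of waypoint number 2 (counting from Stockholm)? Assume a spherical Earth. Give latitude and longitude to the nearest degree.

The haversine formula gives a central angle δ ≈ 0.407 rad (23.3°) between the endpoints.
Interpolate at f = 2/7 with slerp weights a = sin((1−f)δ)/sin δ ≈ 0.724, b = sin(fδ)/sin δ ≈ 0.293.
p = a·p₁ + b·p₂ ≈ (0.574, 0.100, 0.813); φ = arcsin(p_z) ≈ 54.35°, λ = atan2(p_y, p_x) ≈ 9.92°.

≈ lat 54°, lon 10°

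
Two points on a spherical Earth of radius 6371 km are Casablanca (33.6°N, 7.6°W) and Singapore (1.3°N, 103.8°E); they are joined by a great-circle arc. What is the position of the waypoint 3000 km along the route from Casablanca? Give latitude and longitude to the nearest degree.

Write both endpoints as unit vectors p₁, p₂ with components (cos φ cos λ, cos φ sin λ, sin φ).
The central angle between the endpoints is δ = arccos(p₁·p₂) ≈ 1.866 rad (106.9°). The total great-circle distance is δ·R ≈ 1.866 × 6371 ≈ 11891 km, so the target fraction is f = 3000/11891 ≈ 0.252.
Interpolate at f ≈ 0.252 with slerp weights a = sin((1−f)δ)/sin δ ≈ 1.029, b = sin(fδ)/sin δ ≈ 0.474.
p = a·p₁ + b·p₂ ≈ (0.737, 0.347, 0.580); φ = arcsin(p_z) ≈ 35.48°, λ = atan2(p_y, p_x) ≈ 25.22°.

≈ 35°N, 25°E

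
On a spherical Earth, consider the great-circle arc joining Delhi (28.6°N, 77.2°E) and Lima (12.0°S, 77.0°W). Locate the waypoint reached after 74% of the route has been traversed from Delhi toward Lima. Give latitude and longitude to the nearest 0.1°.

Convert each endpoint to a unit vector on the sphere (x = cos φ cos λ, y = cos φ sin λ, z = sin φ).
The central angle between the endpoints is δ = arccos(p₁·p₂) ≈ 2.632 rad (150.8°).
Interpolate at f = 0.74 with slerp weights a = sin((1−f)δ)/sin δ ≈ 1.295, b = sin(fδ)/sin δ ≈ 1.905.
p = a·p₁ + b·p₂ ≈ (0.671, -0.707, 0.224); φ = arcsin(p_z) ≈ 12.93°, λ = atan2(p_y, p_x) ≈ -46.50°.

≈ (12.9°N, 46.5°W)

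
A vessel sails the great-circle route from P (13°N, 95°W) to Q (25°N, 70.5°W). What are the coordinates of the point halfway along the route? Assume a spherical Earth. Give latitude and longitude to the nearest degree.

≈ (19°N, 83°W)

Write both endpoints as unit vectors p₁, p₂ with components (cos φ cos λ, cos φ sin λ, sin φ).
The central angle between the endpoints is δ = arccos(p₁·p₂) ≈ 0.454 rad (26.0°).
Interpolate at f = 1/2 with slerp weights a = sin((1−f)δ)/sin δ ≈ 0.513, b = sin(fδ)/sin δ ≈ 0.513.
p = a·p₁ + b·p₂ ≈ (0.112, -0.937, 0.332); φ = arcsin(p_z) ≈ 19.41°, λ = atan2(p_y, p_x) ≈ -83.20°.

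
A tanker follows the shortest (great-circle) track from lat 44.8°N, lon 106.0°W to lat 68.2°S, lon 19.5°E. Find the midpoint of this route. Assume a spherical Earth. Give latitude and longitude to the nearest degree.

Convert each endpoint to a unit vector on the sphere (x = cos φ cos λ, y = cos φ sin λ, z = sin φ).
The central angle between the endpoints is δ = arccos(p₁·p₂) ≈ 2.510 rad (143.8°).
Interpolate at f = 1/2 with slerp weights a = sin((1−f)δ)/sin δ ≈ 1.611, b = sin(fδ)/sin δ ≈ 1.611.
p = a·p₁ + b·p₂ ≈ (0.249, -0.899, -0.361); φ = arcsin(p_z) ≈ -21.13°, λ = atan2(p_y, p_x) ≈ -74.53°.

≈ lat 21°S, lon 75°W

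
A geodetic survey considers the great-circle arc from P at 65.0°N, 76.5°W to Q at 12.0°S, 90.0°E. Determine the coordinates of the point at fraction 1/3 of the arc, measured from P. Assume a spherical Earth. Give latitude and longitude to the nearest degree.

≈ 71°N, 68°E

Write both endpoints as unit vectors p₁, p₂ with components (cos φ cos λ, cos φ sin λ, sin φ).
The central angle between the endpoints is δ = arccos(p₁·p₂) ≈ 2.202 rad (126.2°).
Interpolate at f = 1/3 with slerp weights a = sin((1−f)δ)/sin δ ≈ 1.232, b = sin(fδ)/sin δ ≈ 0.830.
p = a·p₁ + b·p₂ ≈ (0.122, 0.305, 0.944); φ = arcsin(p_z) ≈ 70.81°, λ = atan2(p_y, p_x) ≈ 68.29°.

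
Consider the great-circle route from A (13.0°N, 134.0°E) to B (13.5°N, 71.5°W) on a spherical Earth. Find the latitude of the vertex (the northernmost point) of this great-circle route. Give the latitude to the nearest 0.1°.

The great circle lies in the plane with unit normal n̂ = (p₁ × p₂)/|p₁ × p₂|.
Here n̂_z ≈ +0.684; the vertex latitude is φ_max = arccos|n̂_z| ≈ 46.9°.
Check via Clairaut: cos φ_max = |cos φ₁| · sin C = cos(13.0°)·sin(44.6°) ≈ 0.684, again giving ≈ 46.9°.

≈ 46.9°N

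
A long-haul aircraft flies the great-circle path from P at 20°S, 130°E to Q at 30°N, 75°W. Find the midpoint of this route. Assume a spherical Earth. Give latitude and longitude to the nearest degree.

From cos δ = sin φ₁ sin φ₂ + cos φ₁ cos φ₂ cos Δλ, the central angle is δ ≈ 2.711 rad (155.3°).
Interpolate at f = 1/2 with slerp weights a = sin((1−f)δ)/sin δ ≈ 2.338, b = sin(fδ)/sin δ ≈ 2.338.
p = a·p₁ + b·p₂ ≈ (-0.888, -0.273, 0.369); φ = arcsin(p_z) ≈ 21.68°, λ = atan2(p_y, p_x) ≈ -162.93°.

≈ 22°N, 163°W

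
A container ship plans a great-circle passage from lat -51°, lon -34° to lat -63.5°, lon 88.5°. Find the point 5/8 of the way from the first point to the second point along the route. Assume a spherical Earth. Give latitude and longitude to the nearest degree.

≈ lat -74°, lon 34°

From cos δ = sin φ₁ sin φ₂ + cos φ₁ cos φ₂ cos Δλ, the central angle is δ ≈ 0.995 rad (57.0°).
Interpolate at f = 5/8 with slerp weights a = sin((1−f)δ)/sin δ ≈ 0.435, b = sin(fδ)/sin δ ≈ 0.695.
p = a·p₁ + b·p₂ ≈ (0.235, 0.157, -0.959); φ = arcsin(p_z) ≈ -73.60°, λ = atan2(p_y, p_x) ≈ 33.74°.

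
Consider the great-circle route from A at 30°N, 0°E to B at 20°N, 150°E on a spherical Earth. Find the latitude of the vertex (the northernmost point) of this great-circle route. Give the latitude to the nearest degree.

≈ 61°N

The great circle lies in the plane with unit normal n̂ = (p₁ × p₂)/|p₁ × p₂|.
Here n̂_z ≈ +0.481; the vertex latitude is φ_max = arccos|n̂_z| ≈ 61.2°.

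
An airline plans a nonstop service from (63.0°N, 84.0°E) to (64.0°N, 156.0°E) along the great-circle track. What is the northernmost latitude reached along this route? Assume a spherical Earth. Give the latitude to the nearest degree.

The great circle lies in the plane with unit normal n̂ = (p₁ × p₂)/|p₁ × p₂|.
Here n̂_z ≈ +0.374; the vertex latitude is φ_max = arccos|n̂_z| ≈ 68.0°.
Check via Clairaut: cos φ_max = |cos φ₁| · sin C = cos(63.0°)·sin(55.4°) ≈ 0.374, again giving ≈ 68.0°.

≈ 68°N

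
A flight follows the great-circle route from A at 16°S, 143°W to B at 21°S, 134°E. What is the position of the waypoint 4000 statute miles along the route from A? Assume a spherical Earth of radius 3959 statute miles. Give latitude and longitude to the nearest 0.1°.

≈ 24.0°S, 155.5°E

The haversine formula gives a central angle δ ≈ 1.361 rad (78.0°) between the endpoints. The total great-circle distance is δ·R ≈ 1.361 × 3959 ≈ 5389 mi, so the target fraction is f = 4000/5389 ≈ 0.742.
Interpolate at f ≈ 0.742 with slerp weights a = sin((1−f)δ)/sin δ ≈ 0.351, b = sin(fδ)/sin δ ≈ 0.866.
p = a·p₁ + b·p₂ ≈ (-0.831, 0.378, -0.407); φ = arcsin(p_z) ≈ -24.03°, λ = atan2(p_y, p_x) ≈ 155.53°.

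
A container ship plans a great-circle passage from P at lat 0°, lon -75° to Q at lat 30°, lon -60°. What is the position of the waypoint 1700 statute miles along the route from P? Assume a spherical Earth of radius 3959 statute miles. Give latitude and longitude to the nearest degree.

≈ lat 22°, lon -64°

Write both endpoints as unit vectors p₁, p₂ with components (cos φ cos λ, cos φ sin λ, sin φ).
The central angle between the endpoints is δ = arccos(p₁·p₂) ≈ 0.580 rad (33.2°). The total great-circle distance is δ·R ≈ 0.580 × 3959 ≈ 2296 mi, so the target fraction is f = 1700/2296 ≈ 0.740.
Interpolate at f ≈ 0.740 with slerp weights a = sin((1−f)δ)/sin δ ≈ 0.274, b = sin(fδ)/sin δ ≈ 0.760.
p = a·p₁ + b·p₂ ≈ (0.400, -0.834, 0.380); φ = arcsin(p_z) ≈ 22.33°, λ = atan2(p_y, p_x) ≈ -64.39°.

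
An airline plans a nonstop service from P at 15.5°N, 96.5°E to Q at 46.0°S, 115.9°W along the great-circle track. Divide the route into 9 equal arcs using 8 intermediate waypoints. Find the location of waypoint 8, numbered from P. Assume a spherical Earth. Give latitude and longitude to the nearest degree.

Write both endpoints as unit vectors p₁, p₂ with components (cos φ cos λ, cos φ sin λ, sin φ).
The central angle between the endpoints is δ = arccos(p₁·p₂) ≈ 2.430 rad (139.2°).
Interpolate at f = 8/9 with slerp weights a = sin((1−f)δ)/sin δ ≈ 0.409, b = sin(fδ)/sin δ ≈ 1.273.
p = a·p₁ + b·p₂ ≈ (-0.431, -0.404, -0.807); φ = arcsin(p_z) ≈ -53.77°, λ = atan2(p_y, p_x) ≈ -136.81°.

≈ 54°S, 137°W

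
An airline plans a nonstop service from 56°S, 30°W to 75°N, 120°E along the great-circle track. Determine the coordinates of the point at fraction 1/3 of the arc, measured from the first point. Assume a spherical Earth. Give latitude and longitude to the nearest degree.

≈ 5°S, 14°W

From cos δ = sin φ₁ sin φ₂ + cos φ₁ cos φ₂ cos Δλ, the central angle is δ ≈ 2.755 rad (157.8°).
Interpolate at f = 1/3 with slerp weights a = sin((1−f)δ)/sin δ ≈ 2.558, b = sin(fδ)/sin δ ≈ 2.106.
p = a·p₁ + b·p₂ ≈ (0.966, -0.243, -0.086); φ = arcsin(p_z) ≈ -4.94°, λ = atan2(p_y, p_x) ≈ -14.12°.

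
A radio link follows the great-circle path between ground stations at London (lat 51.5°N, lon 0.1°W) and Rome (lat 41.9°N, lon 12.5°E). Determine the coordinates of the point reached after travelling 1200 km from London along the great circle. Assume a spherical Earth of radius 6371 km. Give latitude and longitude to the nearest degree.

≈ lat 44°N, lon 11°E

The haversine formula gives a central angle δ ≈ 0.225 rad (12.9°) between the endpoints. The total great-circle distance is δ·R ≈ 0.225 × 6371 ≈ 1432 km, so the target fraction is f = 1200/1432 ≈ 0.838.
Interpolate at f ≈ 0.838 with slerp weights a = sin((1−f)δ)/sin δ ≈ 0.163, b = sin(fδ)/sin δ ≈ 0.840.
p = a·p₁ + b·p₂ ≈ (0.712, 0.135, 0.689); φ = arcsin(p_z) ≈ 43.54°, λ = atan2(p_y, p_x) ≈ 10.74°.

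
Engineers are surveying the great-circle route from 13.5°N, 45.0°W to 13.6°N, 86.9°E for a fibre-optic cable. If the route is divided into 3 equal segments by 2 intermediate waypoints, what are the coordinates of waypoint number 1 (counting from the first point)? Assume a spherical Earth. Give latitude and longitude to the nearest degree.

The haversine formula gives a central angle δ ≈ 2.185 rad (125.2°) between the endpoints.
Interpolate at f = 1/3 with slerp weights a = sin((1−f)δ)/sin δ ≈ 1.216, b = sin(fδ)/sin δ ≈ 0.814.
p = a·p₁ + b·p₂ ≈ (0.879, -0.045, 0.475); φ = arcsin(p_z) ≈ 28.38°, λ = atan2(p_y, p_x) ≈ -2.96°.

≈ 28°N, 3°W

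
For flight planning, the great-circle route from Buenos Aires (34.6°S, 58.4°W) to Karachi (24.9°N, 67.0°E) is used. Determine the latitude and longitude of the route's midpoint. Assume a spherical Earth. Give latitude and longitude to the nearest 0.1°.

Write both endpoints as unit vectors p₁, p₂ with components (cos φ cos λ, cos φ sin λ, sin φ).
The central angle between the endpoints is δ = arccos(p₁·p₂) ≈ 2.307 rad (132.2°).
Interpolate at f = 1/2 with slerp weights a = sin((1−f)δ)/sin δ ≈ 1.234, b = sin(fδ)/sin δ ≈ 1.234.
p = a·p₁ + b·p₂ ≈ (0.969, 0.165, -0.181); φ = arcsin(p_z) ≈ -10.44°, λ = atan2(p_y, p_x) ≈ 9.67°.

≈ (10.4°S, 9.7°E)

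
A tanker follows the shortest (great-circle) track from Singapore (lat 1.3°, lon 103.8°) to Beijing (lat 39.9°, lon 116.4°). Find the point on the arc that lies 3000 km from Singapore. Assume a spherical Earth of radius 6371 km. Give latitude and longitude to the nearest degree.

≈ lat 27°, lon 111°

From cos δ = sin φ₁ sin φ₂ + cos φ₁ cos φ₂ cos Δλ, the central angle is δ ≈ 0.703 rad (40.3°). The total great-circle distance is δ·R ≈ 0.703 × 6371 ≈ 4477 km, so the target fraction is f = 3000/4477 ≈ 0.670.
Interpolate at f ≈ 0.670 with slerp weights a = sin((1−f)δ)/sin δ ≈ 0.356, b = sin(fδ)/sin δ ≈ 0.702.
p = a·p₁ + b·p₂ ≈ (-0.324, 0.828, 0.458); φ = arcsin(p_z) ≈ 27.28°, λ = atan2(p_y, p_x) ≈ 111.39°.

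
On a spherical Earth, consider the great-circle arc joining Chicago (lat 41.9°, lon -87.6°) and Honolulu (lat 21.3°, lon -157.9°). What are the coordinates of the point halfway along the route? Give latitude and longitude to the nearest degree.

Write both endpoints as unit vectors p₁, p₂ with components (cos φ cos λ, cos φ sin λ, sin φ).
The central angle between the endpoints is δ = arccos(p₁·p₂) ≈ 1.074 rad (61.6°).
Interpolate at f = 1/2 with slerp weights a = sin((1−f)δ)/sin δ ≈ 0.582, b = sin(fδ)/sin δ ≈ 0.582.
p = a·p₁ + b·p₂ ≈ (-0.484, -0.637, 0.600); φ = arcsin(p_z) ≈ 36.87°, λ = atan2(p_y, p_x) ≈ -127.25°.

≈ lat 37°, lon -127°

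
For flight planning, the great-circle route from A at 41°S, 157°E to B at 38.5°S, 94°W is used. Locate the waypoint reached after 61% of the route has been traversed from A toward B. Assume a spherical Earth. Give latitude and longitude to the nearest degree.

Write both endpoints as unit vectors p₁, p₂ with components (cos φ cos λ, cos φ sin λ, sin φ).
The central angle between the endpoints is δ = arccos(p₁·p₂) ≈ 1.353 rad (77.5°).
Interpolate at f = 0.61 with slerp weights a = sin((1−f)δ)/sin δ ≈ 0.516, b = sin(fδ)/sin δ ≈ 0.753.
p = a·p₁ + b·p₂ ≈ (-0.399, -0.435, -0.807); φ = arcsin(p_z) ≈ -53.78°, λ = atan2(p_y, p_x) ≈ -132.52°.

≈ 54°S, 133°W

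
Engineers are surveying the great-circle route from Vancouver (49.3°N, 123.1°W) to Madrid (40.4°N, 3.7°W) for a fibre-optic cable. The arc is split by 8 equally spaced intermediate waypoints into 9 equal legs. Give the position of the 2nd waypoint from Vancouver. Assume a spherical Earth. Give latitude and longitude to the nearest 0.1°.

≈ 59.7°N, 100.0°W

The haversine formula gives a central angle δ ≈ 1.321 rad (75.7°) between the endpoints.
Interpolate at f = 2/9 with slerp weights a = sin((1−f)δ)/sin δ ≈ 0.883, b = sin(fδ)/sin δ ≈ 0.299.
p = a·p₁ + b·p₂ ≈ (-0.088, -0.497, 0.863); φ = arcsin(p_z) ≈ 59.68°, λ = atan2(p_y, p_x) ≈ -100.00°.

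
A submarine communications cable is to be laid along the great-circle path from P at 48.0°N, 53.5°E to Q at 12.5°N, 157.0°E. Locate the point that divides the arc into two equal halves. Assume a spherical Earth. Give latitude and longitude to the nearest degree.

From cos δ = sin φ₁ sin φ₂ + cos φ₁ cos φ₂ cos Δλ, the central angle is δ ≈ 1.562 rad (89.5°).
Interpolate at f = 1/2 with slerp weights a = sin((1−f)δ)/sin δ ≈ 0.704, b = sin(fδ)/sin δ ≈ 0.704.
p = a·p₁ + b·p₂ ≈ (-0.353, 0.647, 0.676); φ = arcsin(p_z) ≈ 42.51°, λ = atan2(p_y, p_x) ≈ 118.57°.

≈ 43°N, 119°E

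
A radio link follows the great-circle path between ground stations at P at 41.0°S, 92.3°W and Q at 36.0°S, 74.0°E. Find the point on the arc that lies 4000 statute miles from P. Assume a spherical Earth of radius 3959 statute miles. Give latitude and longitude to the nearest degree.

Write both endpoints as unit vectors p₁, p₂ with components (cos φ cos λ, cos φ sin λ, sin φ).
The central angle between the endpoints is δ = arccos(p₁·p₂) ≈ 1.780 rad (102.0°). The total great-circle distance is δ·R ≈ 1.780 × 3959 ≈ 7047 mi, so the target fraction is f = 4000/7047 ≈ 0.568.
Interpolate at f ≈ 0.568 with slerp weights a = sin((1−f)δ)/sin δ ≈ 0.711, b = sin(fδ)/sin δ ≈ 0.866.
p = a·p₁ + b·p₂ ≈ (0.172, 0.137, -0.976); φ = arcsin(p_z) ≈ -77.32°, λ = atan2(p_y, p_x) ≈ 38.61°.

≈ 77°S, 39°E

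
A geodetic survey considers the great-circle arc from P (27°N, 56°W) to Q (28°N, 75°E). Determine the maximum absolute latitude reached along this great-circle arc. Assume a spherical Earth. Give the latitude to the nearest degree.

The great circle lies in the plane with unit normal n̂ = (p₁ × p₂)/|p₁ × p₂|.
Here n̂_z ≈ +0.623; the vertex latitude is φ_max = arccos|n̂_z| ≈ 51.5°.

≈ 51°N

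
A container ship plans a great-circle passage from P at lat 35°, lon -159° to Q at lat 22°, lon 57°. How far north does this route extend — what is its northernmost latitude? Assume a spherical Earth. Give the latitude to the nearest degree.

≈ 61°

The great circle lies in the plane with unit normal n̂ = (p₁ × p₂)/|p₁ × p₂|.
Here n̂_z ≈ -0.487; the vertex latitude is φ_max = arccos|n̂_z| ≈ 60.9°.
Check via Clairaut: cos φ_max = |cos φ₁| · sin C = cos(35.0°)·sin(36.5°) ≈ 0.487, again giving ≈ 60.9°.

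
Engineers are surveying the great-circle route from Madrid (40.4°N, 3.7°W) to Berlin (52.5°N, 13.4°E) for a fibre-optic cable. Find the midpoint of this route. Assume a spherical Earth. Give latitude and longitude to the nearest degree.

Write both endpoints as unit vectors p₁, p₂ with components (cos φ cos λ, cos φ sin λ, sin φ).
The central angle between the endpoints is δ = arccos(p₁·p₂) ≈ 0.293 rad (16.8°).
Interpolate at f = 1/2 with slerp weights a = sin((1−f)δ)/sin δ ≈ 0.505, b = sin(fδ)/sin δ ≈ 0.505.
p = a·p₁ + b·p₂ ≈ (0.683, 0.046, 0.729); φ = arcsin(p_z) ≈ 46.77°, λ = atan2(p_y, p_x) ≈ 3.89°.

≈ 47°N, 4°E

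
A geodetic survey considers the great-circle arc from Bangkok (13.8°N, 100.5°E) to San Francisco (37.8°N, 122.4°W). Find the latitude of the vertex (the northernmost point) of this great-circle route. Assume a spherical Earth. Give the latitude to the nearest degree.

≈ 55°N

The great circle lies in the plane with unit normal n̂ = (p₁ × p₂)/|p₁ × p₂|.
Here n̂_z ≈ +0.574; the vertex latitude is φ_max = arccos|n̂_z| ≈ 54.9°.
Check via Clairaut: cos φ_max = |cos φ₁| · sin C = cos(13.8°)·sin(36.3°) ≈ 0.574, again giving ≈ 54.9°.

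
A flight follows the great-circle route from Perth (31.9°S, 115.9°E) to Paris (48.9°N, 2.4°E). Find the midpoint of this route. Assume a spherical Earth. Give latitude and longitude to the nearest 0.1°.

Write both endpoints as unit vectors p₁, p₂ with components (cos φ cos λ, cos φ sin λ, sin φ).
The central angle between the endpoints is δ = arccos(p₁·p₂) ≈ 2.240 rad (128.4°).
Interpolate at f = 1/2 with slerp weights a = sin((1−f)δ)/sin δ ≈ 1.148, b = sin(fδ)/sin δ ≈ 1.148.
p = a·p₁ + b·p₂ ≈ (0.328, 0.908, 0.258); φ = arcsin(p_z) ≈ 14.98°, λ = atan2(p_y, p_x) ≈ 70.13°.

≈ 15.0°N, 70.1°E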